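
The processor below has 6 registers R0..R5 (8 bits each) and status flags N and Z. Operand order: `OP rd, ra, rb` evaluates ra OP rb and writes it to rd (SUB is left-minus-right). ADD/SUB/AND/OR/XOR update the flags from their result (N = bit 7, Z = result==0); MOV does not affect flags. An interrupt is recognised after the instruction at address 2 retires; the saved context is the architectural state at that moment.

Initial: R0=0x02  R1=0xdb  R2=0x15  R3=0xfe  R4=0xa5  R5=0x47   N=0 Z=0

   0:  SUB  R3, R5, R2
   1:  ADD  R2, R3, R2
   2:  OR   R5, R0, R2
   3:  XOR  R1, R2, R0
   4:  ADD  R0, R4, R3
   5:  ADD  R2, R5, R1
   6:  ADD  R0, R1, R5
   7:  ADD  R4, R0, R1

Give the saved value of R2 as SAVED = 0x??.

after  0: R0=0x02 R1=0xdb R2=0x15 R3=0x32 R4=0xa5 R5=0x47  N=0 Z=0
after  1: R0=0x02 R1=0xdb R2=0x47 R3=0x32 R4=0xa5 R5=0x47  N=0 Z=0
after  2: R0=0x02 R1=0xdb R2=0x47 R3=0x32 R4=0xa5 R5=0x47  N=0 Z=0
-- IRQ taken; context saved, return-PC = 3 --

SAVED = 0x47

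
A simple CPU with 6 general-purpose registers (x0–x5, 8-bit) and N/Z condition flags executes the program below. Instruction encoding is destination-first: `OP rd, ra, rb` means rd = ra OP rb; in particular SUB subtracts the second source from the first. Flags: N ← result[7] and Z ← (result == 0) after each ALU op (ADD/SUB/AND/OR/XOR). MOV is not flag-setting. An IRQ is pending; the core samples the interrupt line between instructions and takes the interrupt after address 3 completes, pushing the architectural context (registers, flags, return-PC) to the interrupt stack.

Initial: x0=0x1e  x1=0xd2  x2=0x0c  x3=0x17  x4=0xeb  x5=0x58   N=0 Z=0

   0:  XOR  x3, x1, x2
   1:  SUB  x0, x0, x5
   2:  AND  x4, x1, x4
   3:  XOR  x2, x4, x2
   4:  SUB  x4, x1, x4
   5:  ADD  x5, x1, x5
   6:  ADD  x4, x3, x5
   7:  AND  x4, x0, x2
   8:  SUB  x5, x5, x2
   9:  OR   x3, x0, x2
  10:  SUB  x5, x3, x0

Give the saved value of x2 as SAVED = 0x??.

SAVED = 0xce

after  0: x0=0x1e x1=0xd2 x2=0x0c x3=0xde x4=0xeb x5=0x58  N=1 Z=0
after  1: x0=0xc6 x1=0xd2 x2=0x0c x3=0xde x4=0xeb x5=0x58  N=1 Z=0
after  2: x0=0xc6 x1=0xd2 x2=0x0c x3=0xde x4=0xc2 x5=0x58  N=1 Z=0
after  3: x0=0xc6 x1=0xd2 x2=0xce x3=0xde x4=0xc2 x5=0x58  N=1 Z=0
-- IRQ taken; context saved, return-PC = 4 --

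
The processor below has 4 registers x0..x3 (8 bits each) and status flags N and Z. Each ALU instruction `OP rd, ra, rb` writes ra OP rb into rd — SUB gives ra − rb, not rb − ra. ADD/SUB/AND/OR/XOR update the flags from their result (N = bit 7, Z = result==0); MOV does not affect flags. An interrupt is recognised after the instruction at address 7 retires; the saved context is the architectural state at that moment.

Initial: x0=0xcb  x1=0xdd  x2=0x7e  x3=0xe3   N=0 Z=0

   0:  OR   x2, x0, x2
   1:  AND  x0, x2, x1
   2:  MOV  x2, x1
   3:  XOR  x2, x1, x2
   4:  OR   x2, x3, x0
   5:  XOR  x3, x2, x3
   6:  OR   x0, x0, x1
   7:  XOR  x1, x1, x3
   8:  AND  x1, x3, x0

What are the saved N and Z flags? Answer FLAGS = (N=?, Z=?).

FLAGS = (N=1, Z=0)

after  0: x0=0xcb x1=0xdd x2=0xff x3=0xe3  N=1 Z=0
after  1: x0=0xdd x1=0xdd x2=0xff x3=0xe3  N=1 Z=0
after  2: x0=0xdd x1=0xdd x2=0xdd x3=0xe3  N=1 Z=0
after  3: x0=0xdd x1=0xdd x2=0x00 x3=0xe3  N=0 Z=1
after  4: x0=0xdd x1=0xdd x2=0xff x3=0xe3  N=1 Z=0
after  5: x0=0xdd x1=0xdd x2=0xff x3=0x1c  N=0 Z=0
after  6: x0=0xdd x1=0xdd x2=0xff x3=0x1c  N=1 Z=0
after  7: x0=0xdd x1=0xc1 x2=0xff x3=0x1c  N=1 Z=0
-- IRQ taken; context saved, return-PC = 8 --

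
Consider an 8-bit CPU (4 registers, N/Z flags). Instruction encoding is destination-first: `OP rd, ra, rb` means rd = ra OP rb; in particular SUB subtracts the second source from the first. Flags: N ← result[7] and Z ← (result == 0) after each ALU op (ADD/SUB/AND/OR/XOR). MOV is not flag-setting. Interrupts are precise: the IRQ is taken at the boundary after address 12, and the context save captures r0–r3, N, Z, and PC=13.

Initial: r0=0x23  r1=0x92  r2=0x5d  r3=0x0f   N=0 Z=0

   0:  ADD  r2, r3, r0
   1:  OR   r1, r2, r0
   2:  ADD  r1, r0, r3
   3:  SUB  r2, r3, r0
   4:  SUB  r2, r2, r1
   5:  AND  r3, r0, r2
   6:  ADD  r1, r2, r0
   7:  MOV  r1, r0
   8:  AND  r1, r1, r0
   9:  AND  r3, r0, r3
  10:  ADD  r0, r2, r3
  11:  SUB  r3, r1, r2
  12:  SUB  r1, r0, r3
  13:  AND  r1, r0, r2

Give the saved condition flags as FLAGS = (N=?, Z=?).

FLAGS = (N=0, Z=0)

after  0: r0=0x23 r1=0x92 r2=0x32 r3=0x0f  N=0 Z=0
after  1: r0=0x23 r1=0x33 r2=0x32 r3=0x0f  N=0 Z=0
after  2: r0=0x23 r1=0x32 r2=0x32 r3=0x0f  N=0 Z=0
after  3: r0=0x23 r1=0x32 r2=0xec r3=0x0f  N=1 Z=0
after  4: r0=0x23 r1=0x32 r2=0xba r3=0x0f  N=1 Z=0
after  5: r0=0x23 r1=0x32 r2=0xba r3=0x22  N=0 Z=0
after  6: r0=0x23 r1=0xdd r2=0xba r3=0x22  N=1 Z=0
after  7: r0=0x23 r1=0x23 r2=0xba r3=0x22  N=1 Z=0
after  8: r0=0x23 r1=0x23 r2=0xba r3=0x22  N=0 Z=0
after  9: r0=0x23 r1=0x23 r2=0xba r3=0x22  N=0 Z=0
after 10: r0=0xdc r1=0x23 r2=0xba r3=0x22  N=1 Z=0
after 11: r0=0xdc r1=0x23 r2=0xba r3=0x69  N=0 Z=0
after 12: r0=0xdc r1=0x73 r2=0xba r3=0x69  N=0 Z=0
-- IRQ taken; context saved, return-PC = 13 --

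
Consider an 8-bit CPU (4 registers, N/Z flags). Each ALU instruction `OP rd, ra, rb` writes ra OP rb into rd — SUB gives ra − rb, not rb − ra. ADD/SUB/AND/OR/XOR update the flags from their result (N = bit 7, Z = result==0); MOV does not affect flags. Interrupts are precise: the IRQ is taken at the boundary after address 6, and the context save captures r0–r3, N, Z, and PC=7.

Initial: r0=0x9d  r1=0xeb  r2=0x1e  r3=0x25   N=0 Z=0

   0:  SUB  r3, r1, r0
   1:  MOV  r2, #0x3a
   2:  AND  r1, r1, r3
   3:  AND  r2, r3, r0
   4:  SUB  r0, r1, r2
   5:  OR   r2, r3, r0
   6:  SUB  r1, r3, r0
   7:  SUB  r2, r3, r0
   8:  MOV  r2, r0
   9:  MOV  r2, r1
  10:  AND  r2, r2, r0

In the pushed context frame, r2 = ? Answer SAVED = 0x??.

after  0: r0=0x9d r1=0xeb r2=0x1e r3=0x4e  N=0 Z=0
after  1: r0=0x9d r1=0xeb r2=0x3a r3=0x4e  N=0 Z=0
after  2: r0=0x9d r1=0x4a r2=0x3a r3=0x4e  N=0 Z=0
after  3: r0=0x9d r1=0x4a r2=0x0c r3=0x4e  N=0 Z=0
after  4: r0=0x3e r1=0x4a r2=0x0c r3=0x4e  N=0 Z=0
after  5: r0=0x3e r1=0x4a r2=0x7e r3=0x4e  N=0 Z=0
after  6: r0=0x3e r1=0x10 r2=0x7e r3=0x4e  N=0 Z=0
-- IRQ taken; context saved, return-PC = 7 --

SAVED = 0x7e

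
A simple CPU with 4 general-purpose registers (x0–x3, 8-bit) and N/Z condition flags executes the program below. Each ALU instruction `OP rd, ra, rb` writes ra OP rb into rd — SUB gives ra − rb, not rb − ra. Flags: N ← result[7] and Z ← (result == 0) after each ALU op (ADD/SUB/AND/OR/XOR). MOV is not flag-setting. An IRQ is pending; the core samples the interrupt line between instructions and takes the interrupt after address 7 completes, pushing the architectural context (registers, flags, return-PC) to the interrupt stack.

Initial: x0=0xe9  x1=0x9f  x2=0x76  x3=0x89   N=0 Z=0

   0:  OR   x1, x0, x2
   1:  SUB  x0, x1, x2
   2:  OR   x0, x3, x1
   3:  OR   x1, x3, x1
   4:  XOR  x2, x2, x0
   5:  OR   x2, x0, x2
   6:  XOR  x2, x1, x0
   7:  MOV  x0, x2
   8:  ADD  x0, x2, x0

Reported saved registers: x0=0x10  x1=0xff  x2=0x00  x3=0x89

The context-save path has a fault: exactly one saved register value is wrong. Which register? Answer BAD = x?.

BAD = x0

after  0: x0=0xe9 x1=0xff x2=0x76 x3=0x89  N=1 Z=0
after  1: x0=0x89 x1=0xff x2=0x76 x3=0x89  N=1 Z=0
after  2: x0=0xff x1=0xff x2=0x76 x3=0x89  N=1 Z=0
after  3: x0=0xff x1=0xff x2=0x76 x3=0x89  N=1 Z=0
after  4: x0=0xff x1=0xff x2=0x89 x3=0x89  N=1 Z=0
after  5: x0=0xff x1=0xff x2=0xff x3=0x89  N=1 Z=0
after  6: x0=0xff x1=0xff x2=0x00 x3=0x89  N=0 Z=1
after  7: x0=0x00 x1=0xff x2=0x00 x3=0x89  N=0 Z=1
-- IRQ taken; context saved, return-PC = 8 --
mismatch: x0: reported 0x10 vs actual 0x00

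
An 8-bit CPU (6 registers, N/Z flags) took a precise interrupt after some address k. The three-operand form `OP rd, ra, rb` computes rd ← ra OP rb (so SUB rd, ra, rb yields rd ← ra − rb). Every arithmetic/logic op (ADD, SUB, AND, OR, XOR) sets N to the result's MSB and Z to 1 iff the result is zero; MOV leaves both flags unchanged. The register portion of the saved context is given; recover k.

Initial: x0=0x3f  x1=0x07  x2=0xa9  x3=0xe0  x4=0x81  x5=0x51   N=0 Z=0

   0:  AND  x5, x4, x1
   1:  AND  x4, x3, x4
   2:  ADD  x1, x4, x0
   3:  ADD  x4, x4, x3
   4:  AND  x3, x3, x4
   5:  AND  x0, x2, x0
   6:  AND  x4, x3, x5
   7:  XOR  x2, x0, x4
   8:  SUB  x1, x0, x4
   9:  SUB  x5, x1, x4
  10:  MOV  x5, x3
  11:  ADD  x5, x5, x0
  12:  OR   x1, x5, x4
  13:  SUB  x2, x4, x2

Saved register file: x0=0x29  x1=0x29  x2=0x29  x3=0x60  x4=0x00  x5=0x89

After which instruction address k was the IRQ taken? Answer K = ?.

after  0: x0=0x3f x1=0x07 x2=0xa9 x3=0xe0 x4=0x81 x5=0x01  N=0 Z=0
after  1: x0=0x3f x1=0x07 x2=0xa9 x3=0xe0 x4=0x80 x5=0x01  N=1 Z=0
after  2: x0=0x3f x1=0xbf x2=0xa9 x3=0xe0 x4=0x80 x5=0x01  N=1 Z=0
after  3: x0=0x3f x1=0xbf x2=0xa9 x3=0xe0 x4=0x60 x5=0x01  N=0 Z=0
after  4: x0=0x3f x1=0xbf x2=0xa9 x3=0x60 x4=0x60 x5=0x01  N=0 Z=0
after  5: x0=0x29 x1=0xbf x2=0xa9 x3=0x60 x4=0x60 x5=0x01  N=0 Z=0
after  6: x0=0x29 x1=0xbf x2=0xa9 x3=0x60 x4=0x00 x5=0x01  N=0 Z=1
after  7: x0=0x29 x1=0xbf x2=0x29 x3=0x60 x4=0x00 x5=0x01  N=0 Z=0
after  8: x0=0x29 x1=0x29 x2=0x29 x3=0x60 x4=0x00 x5=0x01  N=0 Z=0
after  9: x0=0x29 x1=0x29 x2=0x29 x3=0x60 x4=0x00 x5=0x29  N=0 Z=0
after 10: x0=0x29 x1=0x29 x2=0x29 x3=0x60 x4=0x00 x5=0x60  N=0 Z=0
after 11: x0=0x29 x1=0x29 x2=0x29 x3=0x60 x4=0x00 x5=0x89  N=1 Z=0
-- IRQ taken; context saved, return-PC = 12 --

K = 11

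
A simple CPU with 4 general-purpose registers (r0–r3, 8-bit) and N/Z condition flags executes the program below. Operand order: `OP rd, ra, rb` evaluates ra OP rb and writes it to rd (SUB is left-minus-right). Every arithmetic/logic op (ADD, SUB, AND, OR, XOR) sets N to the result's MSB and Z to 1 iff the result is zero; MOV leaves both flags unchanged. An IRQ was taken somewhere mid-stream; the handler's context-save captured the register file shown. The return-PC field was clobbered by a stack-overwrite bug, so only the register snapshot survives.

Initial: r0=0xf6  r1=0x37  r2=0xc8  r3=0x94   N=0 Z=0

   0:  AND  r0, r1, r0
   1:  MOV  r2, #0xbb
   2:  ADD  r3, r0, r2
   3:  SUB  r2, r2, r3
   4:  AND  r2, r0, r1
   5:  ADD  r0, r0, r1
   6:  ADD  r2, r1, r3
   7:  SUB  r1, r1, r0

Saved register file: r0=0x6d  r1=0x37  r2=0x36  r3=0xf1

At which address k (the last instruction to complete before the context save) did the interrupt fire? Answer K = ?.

after  0: r0=0x36 r1=0x37 r2=0xc8 r3=0x94  N=0 Z=0
after  1: r0=0x36 r1=0x37 r2=0xbb r3=0x94  N=0 Z=0
after  2: r0=0x36 r1=0x37 r2=0xbb r3=0xf1  N=1 Z=0
after  3: r0=0x36 r1=0x37 r2=0xca r3=0xf1  N=1 Z=0
after  4: r0=0x36 r1=0x37 r2=0x36 r3=0xf1  N=0 Z=0
after  5: r0=0x6d r1=0x37 r2=0x36 r3=0xf1  N=0 Z=0
-- IRQ taken; context saved, return-PC = 6 --

K = 5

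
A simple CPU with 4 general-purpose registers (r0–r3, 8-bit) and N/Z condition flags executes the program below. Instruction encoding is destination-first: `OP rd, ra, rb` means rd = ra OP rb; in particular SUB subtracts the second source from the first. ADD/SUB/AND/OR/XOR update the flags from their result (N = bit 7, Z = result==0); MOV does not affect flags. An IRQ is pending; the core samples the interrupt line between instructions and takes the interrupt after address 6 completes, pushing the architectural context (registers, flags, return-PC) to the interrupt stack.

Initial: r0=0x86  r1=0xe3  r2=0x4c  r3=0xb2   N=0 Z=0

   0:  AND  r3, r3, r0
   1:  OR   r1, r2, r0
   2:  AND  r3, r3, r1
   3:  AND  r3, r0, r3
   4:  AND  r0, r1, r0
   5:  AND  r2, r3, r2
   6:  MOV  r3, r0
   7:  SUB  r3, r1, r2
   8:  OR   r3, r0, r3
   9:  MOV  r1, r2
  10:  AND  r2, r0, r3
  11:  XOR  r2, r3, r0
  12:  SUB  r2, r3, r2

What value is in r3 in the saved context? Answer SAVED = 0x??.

SAVED = 0x86

after  0: r0=0x86 r1=0xe3 r2=0x4c r3=0x82  N=1 Z=0
after  1: r0=0x86 r1=0xce r2=0x4c r3=0x82  N=1 Z=0
after  2: r0=0x86 r1=0xce r2=0x4c r3=0x82  N=1 Z=0
after  3: r0=0x86 r1=0xce r2=0x4c r3=0x82  N=1 Z=0
after  4: r0=0x86 r1=0xce r2=0x4c r3=0x82  N=1 Z=0
after  5: r0=0x86 r1=0xce r2=0x00 r3=0x82  N=0 Z=1
after  6: r0=0x86 r1=0xce r2=0x00 r3=0x86  N=0 Z=1
-- IRQ taken; context saved, return-PC = 7 --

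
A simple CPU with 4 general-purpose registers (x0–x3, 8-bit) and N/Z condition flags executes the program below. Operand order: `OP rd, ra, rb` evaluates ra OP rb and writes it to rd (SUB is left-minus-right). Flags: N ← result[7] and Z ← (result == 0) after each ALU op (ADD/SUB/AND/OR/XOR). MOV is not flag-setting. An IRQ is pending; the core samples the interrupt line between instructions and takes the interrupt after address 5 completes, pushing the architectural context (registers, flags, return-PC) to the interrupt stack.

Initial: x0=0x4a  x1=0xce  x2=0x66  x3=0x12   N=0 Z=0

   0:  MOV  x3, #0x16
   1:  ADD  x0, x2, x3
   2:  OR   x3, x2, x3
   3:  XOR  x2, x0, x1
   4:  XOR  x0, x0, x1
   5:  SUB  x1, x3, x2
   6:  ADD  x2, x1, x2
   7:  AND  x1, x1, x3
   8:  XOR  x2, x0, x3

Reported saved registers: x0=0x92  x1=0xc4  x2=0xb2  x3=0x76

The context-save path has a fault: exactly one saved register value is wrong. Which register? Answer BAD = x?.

BAD = x0

after  0: x0=0x4a x1=0xce x2=0x66 x3=0x16  N=0 Z=0
after  1: x0=0x7c x1=0xce x2=0x66 x3=0x16  N=0 Z=0
after  2: x0=0x7c x1=0xce x2=0x66 x3=0x76  N=0 Z=0
after  3: x0=0x7c x1=0xce x2=0xb2 x3=0x76  N=1 Z=0
after  4: x0=0xb2 x1=0xce x2=0xb2 x3=0x76  N=1 Z=0
after  5: x0=0xb2 x1=0xc4 x2=0xb2 x3=0x76  N=1 Z=0
-- IRQ taken; context saved, return-PC = 6 --
mismatch: x0: reported 0x92 vs actual 0xb2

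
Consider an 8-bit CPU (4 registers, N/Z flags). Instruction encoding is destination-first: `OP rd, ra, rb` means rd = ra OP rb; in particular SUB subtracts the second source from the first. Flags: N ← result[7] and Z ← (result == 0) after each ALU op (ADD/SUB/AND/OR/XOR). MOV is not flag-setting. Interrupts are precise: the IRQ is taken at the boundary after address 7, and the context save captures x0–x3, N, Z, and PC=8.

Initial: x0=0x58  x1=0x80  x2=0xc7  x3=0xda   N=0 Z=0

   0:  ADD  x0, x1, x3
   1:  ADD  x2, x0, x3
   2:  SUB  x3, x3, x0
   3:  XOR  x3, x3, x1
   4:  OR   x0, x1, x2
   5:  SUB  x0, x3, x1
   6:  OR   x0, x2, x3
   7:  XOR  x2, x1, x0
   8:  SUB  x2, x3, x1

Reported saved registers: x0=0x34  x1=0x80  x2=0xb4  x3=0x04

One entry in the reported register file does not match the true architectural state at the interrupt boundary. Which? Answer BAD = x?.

after  0: x0=0x5a x1=0x80 x2=0xc7 x3=0xda  N=0 Z=0
after  1: x0=0x5a x1=0x80 x2=0x34 x3=0xda  N=0 Z=0
after  2: x0=0x5a x1=0x80 x2=0x34 x3=0x80  N=1 Z=0
after  3: x0=0x5a x1=0x80 x2=0x34 x3=0x00  N=0 Z=1
after  4: x0=0xb4 x1=0x80 x2=0x34 x3=0x00  N=1 Z=0
after  5: x0=0x80 x1=0x80 x2=0x34 x3=0x00  N=1 Z=0
after  6: x0=0x34 x1=0x80 x2=0x34 x3=0x00  N=0 Z=0
after  7: x0=0x34 x1=0x80 x2=0xb4 x3=0x00  N=1 Z=0
-- IRQ taken; context saved, return-PC = 8 --
mismatch: x3: reported 0x04 vs actual 0x00

BAD = x3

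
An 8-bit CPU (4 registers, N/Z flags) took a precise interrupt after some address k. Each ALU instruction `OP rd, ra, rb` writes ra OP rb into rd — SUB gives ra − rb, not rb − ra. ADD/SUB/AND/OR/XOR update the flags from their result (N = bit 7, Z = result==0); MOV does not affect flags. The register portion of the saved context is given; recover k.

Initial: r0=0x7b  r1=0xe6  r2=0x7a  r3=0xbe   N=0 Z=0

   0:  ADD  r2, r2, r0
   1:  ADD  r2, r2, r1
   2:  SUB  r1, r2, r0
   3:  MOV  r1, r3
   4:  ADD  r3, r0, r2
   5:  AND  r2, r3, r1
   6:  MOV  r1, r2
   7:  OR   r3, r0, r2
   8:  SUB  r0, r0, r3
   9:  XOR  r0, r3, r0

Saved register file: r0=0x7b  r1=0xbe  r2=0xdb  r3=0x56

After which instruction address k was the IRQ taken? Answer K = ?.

after  0: r0=0x7b r1=0xe6 r2=0xf5 r3=0xbe  N=1 Z=0
after  1: r0=0x7b r1=0xe6 r2=0xdb r3=0xbe  N=1 Z=0
after  2: r0=0x7b r1=0x60 r2=0xdb r3=0xbe  N=0 Z=0
after  3: r0=0x7b r1=0xbe r2=0xdb r3=0xbe  N=0 Z=0
after  4: r0=0x7b r1=0xbe r2=0xdb r3=0x56  N=0 Z=0
-- IRQ taken; context saved, return-PC = 5 --

K = 4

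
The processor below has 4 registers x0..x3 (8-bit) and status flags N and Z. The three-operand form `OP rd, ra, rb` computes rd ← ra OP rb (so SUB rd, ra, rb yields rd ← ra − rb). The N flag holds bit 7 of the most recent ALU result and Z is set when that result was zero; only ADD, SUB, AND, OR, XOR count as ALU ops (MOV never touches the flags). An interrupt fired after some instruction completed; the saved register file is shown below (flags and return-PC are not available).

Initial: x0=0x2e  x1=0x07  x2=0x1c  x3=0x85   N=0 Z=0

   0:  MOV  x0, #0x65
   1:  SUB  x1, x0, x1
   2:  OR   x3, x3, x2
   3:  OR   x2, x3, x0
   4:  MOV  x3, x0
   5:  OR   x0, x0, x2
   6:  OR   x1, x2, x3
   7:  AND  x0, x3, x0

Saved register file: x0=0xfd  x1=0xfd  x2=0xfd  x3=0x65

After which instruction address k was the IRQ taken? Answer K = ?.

K = 6

after  0: x0=0x65 x1=0x07 x2=0x1c x3=0x85  N=0 Z=0
after  1: x0=0x65 x1=0x5e x2=0x1c x3=0x85  N=0 Z=0
after  2: x0=0x65 x1=0x5e x2=0x1c x3=0x9d  N=1 Z=0
after  3: x0=0x65 x1=0x5e x2=0xfd x3=0x9d  N=1 Z=0
after  4: x0=0x65 x1=0x5e x2=0xfd x3=0x65  N=1 Z=0
after  5: x0=0xfd x1=0x5e x2=0xfd x3=0x65  N=1 Z=0
after  6: x0=0xfd x1=0xfd x2=0xfd x3=0x65  N=1 Z=0
-- IRQ taken; context saved, return-PC = 7 --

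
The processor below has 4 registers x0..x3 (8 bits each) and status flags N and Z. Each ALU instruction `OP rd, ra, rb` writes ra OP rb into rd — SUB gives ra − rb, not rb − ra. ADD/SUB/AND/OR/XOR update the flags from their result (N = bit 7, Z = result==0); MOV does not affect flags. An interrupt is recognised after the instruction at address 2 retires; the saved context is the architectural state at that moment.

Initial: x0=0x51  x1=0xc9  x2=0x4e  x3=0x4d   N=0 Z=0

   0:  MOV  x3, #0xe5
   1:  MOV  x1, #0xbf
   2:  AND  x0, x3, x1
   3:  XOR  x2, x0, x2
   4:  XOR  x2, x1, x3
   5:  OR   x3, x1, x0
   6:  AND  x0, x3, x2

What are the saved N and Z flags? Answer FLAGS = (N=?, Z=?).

FLAGS = (N=1, Z=0)

after  0: x0=0x51 x1=0xc9 x2=0x4e x3=0xe5  N=0 Z=0
after  1: x0=0x51 x1=0xbf x2=0x4e x3=0xe5  N=0 Z=0
after  2: x0=0xa5 x1=0xbf x2=0x4e x3=0xe5  N=1 Z=0
-- IRQ taken; context saved, return-PC = 3 --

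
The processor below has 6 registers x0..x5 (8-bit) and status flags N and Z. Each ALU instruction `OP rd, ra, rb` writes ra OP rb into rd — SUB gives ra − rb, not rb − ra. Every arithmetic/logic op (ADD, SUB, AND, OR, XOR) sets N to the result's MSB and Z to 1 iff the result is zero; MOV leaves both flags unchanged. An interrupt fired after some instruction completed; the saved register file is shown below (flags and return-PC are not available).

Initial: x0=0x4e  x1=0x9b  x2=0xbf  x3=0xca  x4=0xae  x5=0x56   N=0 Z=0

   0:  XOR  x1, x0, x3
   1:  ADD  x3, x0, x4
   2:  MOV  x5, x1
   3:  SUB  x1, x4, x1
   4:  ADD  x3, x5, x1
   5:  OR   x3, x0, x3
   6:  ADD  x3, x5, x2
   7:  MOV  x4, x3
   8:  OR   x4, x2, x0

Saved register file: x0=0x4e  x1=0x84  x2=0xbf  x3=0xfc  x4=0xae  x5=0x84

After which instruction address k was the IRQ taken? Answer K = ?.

after  0: x0=0x4e x1=0x84 x2=0xbf x3=0xca x4=0xae x5=0x56  N=1 Z=0
after  1: x0=0x4e x1=0x84 x2=0xbf x3=0xfc x4=0xae x5=0x56  N=1 Z=0
after  2: x0=0x4e x1=0x84 x2=0xbf x3=0xfc x4=0xae x5=0x84  N=1 Z=0
-- IRQ taken; context saved, return-PC = 3 --

K = 2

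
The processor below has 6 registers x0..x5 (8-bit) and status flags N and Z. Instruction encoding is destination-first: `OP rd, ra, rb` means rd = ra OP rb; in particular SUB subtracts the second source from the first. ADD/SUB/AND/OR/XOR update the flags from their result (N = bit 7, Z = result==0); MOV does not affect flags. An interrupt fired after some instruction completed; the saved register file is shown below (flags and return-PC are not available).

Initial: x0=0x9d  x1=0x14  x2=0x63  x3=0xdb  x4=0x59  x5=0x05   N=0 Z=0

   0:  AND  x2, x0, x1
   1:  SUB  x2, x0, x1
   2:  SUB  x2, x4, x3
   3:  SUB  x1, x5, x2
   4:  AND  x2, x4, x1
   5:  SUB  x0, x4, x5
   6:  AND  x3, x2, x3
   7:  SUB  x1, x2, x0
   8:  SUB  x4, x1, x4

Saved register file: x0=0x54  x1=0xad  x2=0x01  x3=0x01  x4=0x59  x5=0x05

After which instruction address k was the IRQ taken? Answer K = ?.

K = 7

after  0: x0=0x9d x1=0x14 x2=0x14 x3=0xdb x4=0x59 x5=0x05  N=0 Z=0
after  1: x0=0x9d x1=0x14 x2=0x89 x3=0xdb x4=0x59 x5=0x05  N=1 Z=0
after  2: x0=0x9d x1=0x14 x2=0x7e x3=0xdb x4=0x59 x5=0x05  N=0 Z=0
after  3: x0=0x9d x1=0x87 x2=0x7e x3=0xdb x4=0x59 x5=0x05  N=1 Z=0
after  4: x0=0x9d x1=0x87 x2=0x01 x3=0xdb x4=0x59 x5=0x05  N=0 Z=0
after  5: x0=0x54 x1=0x87 x2=0x01 x3=0xdb x4=0x59 x5=0x05  N=0 Z=0
after  6: x0=0x54 x1=0x87 x2=0x01 x3=0x01 x4=0x59 x5=0x05  N=0 Z=0
after  7: x0=0x54 x1=0xad x2=0x01 x3=0x01 x4=0x59 x5=0x05  N=1 Z=0
-- IRQ taken; context saved, return-PC = 8 --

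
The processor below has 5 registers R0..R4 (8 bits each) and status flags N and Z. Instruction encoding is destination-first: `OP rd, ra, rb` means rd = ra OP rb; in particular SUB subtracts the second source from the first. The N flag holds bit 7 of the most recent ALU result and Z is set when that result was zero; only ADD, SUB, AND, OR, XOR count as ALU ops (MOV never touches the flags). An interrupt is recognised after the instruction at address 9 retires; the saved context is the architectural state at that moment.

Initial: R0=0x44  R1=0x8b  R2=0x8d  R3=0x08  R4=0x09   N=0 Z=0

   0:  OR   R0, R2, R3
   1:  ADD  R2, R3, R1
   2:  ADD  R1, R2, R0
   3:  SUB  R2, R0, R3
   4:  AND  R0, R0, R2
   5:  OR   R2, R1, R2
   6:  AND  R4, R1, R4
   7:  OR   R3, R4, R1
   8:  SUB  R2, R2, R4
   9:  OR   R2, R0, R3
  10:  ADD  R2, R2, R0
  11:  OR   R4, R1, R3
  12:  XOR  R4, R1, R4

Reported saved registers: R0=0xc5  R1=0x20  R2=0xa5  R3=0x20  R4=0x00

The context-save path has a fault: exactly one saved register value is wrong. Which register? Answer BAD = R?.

BAD = R0

after  0: R0=0x8d R1=0x8b R2=0x8d R3=0x08 R4=0x09  N=1 Z=0
after  1: R0=0x8d R1=0x8b R2=0x93 R3=0x08 R4=0x09  N=1 Z=0
after  2: R0=0x8d R1=0x20 R2=0x93 R3=0x08 R4=0x09  N=0 Z=0
after  3: R0=0x8d R1=0x20 R2=0x85 R3=0x08 R4=0x09  N=1 Z=0
after  4: R0=0x85 R1=0x20 R2=0x85 R3=0x08 R4=0x09  N=1 Z=0
after  5: R0=0x85 R1=0x20 R2=0xa5 R3=0x08 R4=0x09  N=1 Z=0
after  6: R0=0x85 R1=0x20 R2=0xa5 R3=0x08 R4=0x00  N=0 Z=1
after  7: R0=0x85 R1=0x20 R2=0xa5 R3=0x20 R4=0x00  N=0 Z=0
after  8: R0=0x85 R1=0x20 R2=0xa5 R3=0x20 R4=0x00  N=1 Z=0
after  9: R0=0x85 R1=0x20 R2=0xa5 R3=0x20 R4=0x00  N=1 Z=0
-- IRQ taken; context saved, return-PC = 10 --
mismatch: R0: reported 0xc5 vs actual 0x85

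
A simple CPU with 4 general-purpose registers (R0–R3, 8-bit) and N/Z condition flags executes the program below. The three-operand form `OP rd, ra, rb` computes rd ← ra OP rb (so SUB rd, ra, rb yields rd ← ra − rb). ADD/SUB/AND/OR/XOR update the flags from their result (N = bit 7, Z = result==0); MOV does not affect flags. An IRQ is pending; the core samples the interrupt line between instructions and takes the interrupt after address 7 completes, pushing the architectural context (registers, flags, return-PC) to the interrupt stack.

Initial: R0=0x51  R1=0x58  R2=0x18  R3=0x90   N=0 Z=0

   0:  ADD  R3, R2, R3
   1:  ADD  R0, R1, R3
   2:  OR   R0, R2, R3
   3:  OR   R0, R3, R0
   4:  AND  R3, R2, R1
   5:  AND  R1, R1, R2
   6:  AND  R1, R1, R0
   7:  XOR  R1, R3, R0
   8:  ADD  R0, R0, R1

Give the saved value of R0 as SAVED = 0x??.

SAVED = 0xb8

after  0: R0=0x51 R1=0x58 R2=0x18 R3=0xa8  N=1 Z=0
after  1: R0=0x00 R1=0x58 R2=0x18 R3=0xa8  N=0 Z=1
after  2: R0=0xb8 R1=0x58 R2=0x18 R3=0xa8  N=1 Z=0
after  3: R0=0xb8 R1=0x58 R2=0x18 R3=0xa8  N=1 Z=0
after  4: R0=0xb8 R1=0x58 R2=0x18 R3=0x18  N=0 Z=0
after  5: R0=0xb8 R1=0x18 R2=0x18 R3=0x18  N=0 Z=0
after  6: R0=0xb8 R1=0x18 R2=0x18 R3=0x18  N=0 Z=0
after  7: R0=0xb8 R1=0xa0 R2=0x18 R3=0x18  N=1 Z=0
-- IRQ taken; context saved, return-PC = 8 --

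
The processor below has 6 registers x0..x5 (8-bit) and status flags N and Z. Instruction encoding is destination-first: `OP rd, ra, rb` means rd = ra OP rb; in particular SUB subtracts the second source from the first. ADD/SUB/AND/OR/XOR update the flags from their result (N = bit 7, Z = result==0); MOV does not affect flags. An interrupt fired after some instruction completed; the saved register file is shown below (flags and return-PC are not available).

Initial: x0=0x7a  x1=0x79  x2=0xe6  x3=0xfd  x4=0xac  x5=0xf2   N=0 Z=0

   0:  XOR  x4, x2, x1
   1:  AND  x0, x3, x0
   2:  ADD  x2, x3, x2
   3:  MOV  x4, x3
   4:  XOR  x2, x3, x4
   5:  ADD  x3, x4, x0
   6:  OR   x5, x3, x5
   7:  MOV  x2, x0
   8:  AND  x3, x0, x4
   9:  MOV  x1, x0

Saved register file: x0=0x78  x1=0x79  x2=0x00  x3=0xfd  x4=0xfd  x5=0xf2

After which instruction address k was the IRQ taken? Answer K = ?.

after  0: x0=0x7a x1=0x79 x2=0xe6 x3=0xfd x4=0x9f x5=0xf2  N=1 Z=0
after  1: x0=0x78 x1=0x79 x2=0xe6 x3=0xfd x4=0x9f x5=0xf2  N=0 Z=0
after  2: x0=0x78 x1=0x79 x2=0xe3 x3=0xfd x4=0x9f x5=0xf2  N=1 Z=0
after  3: x0=0x78 x1=0x79 x2=0xe3 x3=0xfd x4=0xfd x5=0xf2  N=1 Z=0
after  4: x0=0x78 x1=0x79 x2=0x00 x3=0xfd x4=0xfd x5=0xf2  N=0 Z=1
-- IRQ taken; context saved, return-PC = 5 --

K = 4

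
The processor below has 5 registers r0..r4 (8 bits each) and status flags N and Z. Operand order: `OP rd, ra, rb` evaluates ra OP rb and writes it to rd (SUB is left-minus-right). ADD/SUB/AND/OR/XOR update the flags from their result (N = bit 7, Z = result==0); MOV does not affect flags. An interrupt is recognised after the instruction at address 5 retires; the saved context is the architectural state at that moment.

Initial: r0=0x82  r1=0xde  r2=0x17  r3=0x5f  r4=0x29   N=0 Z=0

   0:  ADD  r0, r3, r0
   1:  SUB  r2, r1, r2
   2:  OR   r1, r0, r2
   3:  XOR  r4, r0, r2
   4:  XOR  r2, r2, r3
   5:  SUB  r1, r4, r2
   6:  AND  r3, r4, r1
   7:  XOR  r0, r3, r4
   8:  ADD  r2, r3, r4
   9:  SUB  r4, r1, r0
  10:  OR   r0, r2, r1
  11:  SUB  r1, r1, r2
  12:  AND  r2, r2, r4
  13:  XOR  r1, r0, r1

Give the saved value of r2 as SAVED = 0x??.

after  0: r0=0xe1 r1=0xde r2=0x17 r3=0x5f r4=0x29  N=1 Z=0
after  1: r0=0xe1 r1=0xde r2=0xc7 r3=0x5f r4=0x29  N=1 Z=0
after  2: r0=0xe1 r1=0xe7 r2=0xc7 r3=0x5f r4=0x29  N=1 Z=0
after  3: r0=0xe1 r1=0xe7 r2=0xc7 r3=0x5f r4=0x26  N=0 Z=0
after  4: r0=0xe1 r1=0xe7 r2=0x98 r3=0x5f r4=0x26  N=1 Z=0
after  5: r0=0xe1 r1=0x8e r2=0x98 r3=0x5f r4=0x26  N=1 Z=0
-- IRQ taken; context saved, return-PC = 6 --

SAVED = 0x98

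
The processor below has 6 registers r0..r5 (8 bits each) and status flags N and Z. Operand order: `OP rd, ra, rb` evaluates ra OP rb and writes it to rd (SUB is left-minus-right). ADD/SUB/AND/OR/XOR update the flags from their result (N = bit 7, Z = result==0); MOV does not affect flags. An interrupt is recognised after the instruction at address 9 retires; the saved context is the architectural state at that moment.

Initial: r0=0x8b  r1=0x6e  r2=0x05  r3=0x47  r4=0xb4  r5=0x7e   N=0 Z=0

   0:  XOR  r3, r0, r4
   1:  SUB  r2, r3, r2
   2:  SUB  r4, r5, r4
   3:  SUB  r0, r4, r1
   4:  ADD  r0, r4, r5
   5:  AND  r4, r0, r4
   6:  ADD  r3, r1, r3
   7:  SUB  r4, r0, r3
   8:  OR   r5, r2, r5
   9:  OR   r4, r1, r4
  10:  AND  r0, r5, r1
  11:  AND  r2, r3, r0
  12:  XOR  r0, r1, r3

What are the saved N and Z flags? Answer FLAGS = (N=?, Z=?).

after  0: r0=0x8b r1=0x6e r2=0x05 r3=0x3f r4=0xb4 r5=0x7e  N=0 Z=0
after  1: r0=0x8b r1=0x6e r2=0x3a r3=0x3f r4=0xb4 r5=0x7e  N=0 Z=0
after  2: r0=0x8b r1=0x6e r2=0x3a r3=0x3f r4=0xca r5=0x7e  N=1 Z=0
after  3: r0=0x5c r1=0x6e r2=0x3a r3=0x3f r4=0xca r5=0x7e  N=0 Z=0
after  4: r0=0x48 r1=0x6e r2=0x3a r3=0x3f r4=0xca r5=0x7e  N=0 Z=0
after  5: r0=0x48 r1=0x6e r2=0x3a r3=0x3f r4=0x48 r5=0x7e  N=0 Z=0
after  6: r0=0x48 r1=0x6e r2=0x3a r3=0xad r4=0x48 r5=0x7e  N=1 Z=0
after  7: r0=0x48 r1=0x6e r2=0x3a r3=0xad r4=0x9b r5=0x7e  N=1 Z=0
after  8: r0=0x48 r1=0x6e r2=0x3a r3=0xad r4=0x9b r5=0x7e  N=0 Z=0
after  9: r0=0x48 r1=0x6e r2=0x3a r3=0xad r4=0xff r5=0x7e  N=1 Z=0
-- IRQ taken; context saved, return-PC = 10 --

FLAGS = (N=1, Z=0)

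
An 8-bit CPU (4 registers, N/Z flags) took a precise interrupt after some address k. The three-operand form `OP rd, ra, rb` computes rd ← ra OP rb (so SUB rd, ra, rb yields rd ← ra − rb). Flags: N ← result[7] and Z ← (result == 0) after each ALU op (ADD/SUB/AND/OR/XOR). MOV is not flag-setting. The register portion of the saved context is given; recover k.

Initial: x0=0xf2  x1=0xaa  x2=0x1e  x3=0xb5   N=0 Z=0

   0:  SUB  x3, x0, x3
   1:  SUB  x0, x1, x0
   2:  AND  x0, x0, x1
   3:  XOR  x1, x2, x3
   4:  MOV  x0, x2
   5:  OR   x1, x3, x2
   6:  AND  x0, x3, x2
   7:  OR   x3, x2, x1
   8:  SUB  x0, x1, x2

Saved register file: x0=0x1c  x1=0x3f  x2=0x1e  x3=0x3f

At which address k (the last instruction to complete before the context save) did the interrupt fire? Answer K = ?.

after  0: x0=0xf2 x1=0xaa x2=0x1e x3=0x3d  N=0 Z=0
after  1: x0=0xb8 x1=0xaa x2=0x1e x3=0x3d  N=1 Z=0
after  2: x0=0xa8 x1=0xaa x2=0x1e x3=0x3d  N=1 Z=0
after  3: x0=0xa8 x1=0x23 x2=0x1e x3=0x3d  N=0 Z=0
after  4: x0=0x1e x1=0x23 x2=0x1e x3=0x3d  N=0 Z=0
after  5: x0=0x1e x1=0x3f x2=0x1e x3=0x3d  N=0 Z=0
after  6: x0=0x1c x1=0x3f x2=0x1e x3=0x3d  N=0 Z=0
after  7: x0=0x1c x1=0x3f x2=0x1e x3=0x3f  N=0 Z=0
-- IRQ taken; context saved, return-PC = 8 --

K = 7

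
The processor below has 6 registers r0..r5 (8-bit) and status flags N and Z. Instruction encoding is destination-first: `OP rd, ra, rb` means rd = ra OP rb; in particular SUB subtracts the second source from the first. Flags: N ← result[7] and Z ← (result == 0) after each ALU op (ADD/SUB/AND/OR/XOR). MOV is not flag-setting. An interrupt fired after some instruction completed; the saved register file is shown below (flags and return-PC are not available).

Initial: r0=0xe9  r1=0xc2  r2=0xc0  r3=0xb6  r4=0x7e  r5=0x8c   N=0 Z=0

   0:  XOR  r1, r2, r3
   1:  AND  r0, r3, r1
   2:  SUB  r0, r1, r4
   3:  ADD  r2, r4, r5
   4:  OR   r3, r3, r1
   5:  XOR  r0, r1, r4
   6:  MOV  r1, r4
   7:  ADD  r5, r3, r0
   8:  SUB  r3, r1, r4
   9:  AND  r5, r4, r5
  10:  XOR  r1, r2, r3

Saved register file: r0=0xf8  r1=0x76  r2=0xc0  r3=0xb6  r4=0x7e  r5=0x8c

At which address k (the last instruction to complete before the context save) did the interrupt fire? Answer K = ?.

K = 2

after  0: r0=0xe9 r1=0x76 r2=0xc0 r3=0xb6 r4=0x7e r5=0x8c  N=0 Z=0
after  1: r0=0x36 r1=0x76 r2=0xc0 r3=0xb6 r4=0x7e r5=0x8c  N=0 Z=0
after  2: r0=0xf8 r1=0x76 r2=0xc0 r3=0xb6 r4=0x7e r5=0x8c  N=1 Z=0
-- IRQ taken; context saved, return-PC = 3 --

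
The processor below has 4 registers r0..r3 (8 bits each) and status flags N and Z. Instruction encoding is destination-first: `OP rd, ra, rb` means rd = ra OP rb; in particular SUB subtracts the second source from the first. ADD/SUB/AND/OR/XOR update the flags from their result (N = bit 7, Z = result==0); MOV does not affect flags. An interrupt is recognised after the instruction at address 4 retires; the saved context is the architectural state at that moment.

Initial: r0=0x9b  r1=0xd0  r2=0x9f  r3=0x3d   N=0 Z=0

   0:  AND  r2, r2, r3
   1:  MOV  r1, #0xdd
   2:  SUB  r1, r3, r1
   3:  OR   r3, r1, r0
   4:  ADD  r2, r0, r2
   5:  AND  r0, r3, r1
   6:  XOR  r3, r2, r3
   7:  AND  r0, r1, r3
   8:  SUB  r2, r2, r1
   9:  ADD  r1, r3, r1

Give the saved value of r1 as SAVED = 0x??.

after  0: r0=0x9b r1=0xd0 r2=0x1d r3=0x3d  N=0 Z=0
after  1: r0=0x9b r1=0xdd r2=0x1d r3=0x3d  N=0 Z=0
after  2: r0=0x9b r1=0x60 r2=0x1d r3=0x3d  N=0 Z=0
after  3: r0=0x9b r1=0x60 r2=0x1d r3=0xfb  N=1 Z=0
after  4: r0=0x9b r1=0x60 r2=0xb8 r3=0xfb  N=1 Z=0
-- IRQ taken; context saved, return-PC = 5 --

SAVED = 0x60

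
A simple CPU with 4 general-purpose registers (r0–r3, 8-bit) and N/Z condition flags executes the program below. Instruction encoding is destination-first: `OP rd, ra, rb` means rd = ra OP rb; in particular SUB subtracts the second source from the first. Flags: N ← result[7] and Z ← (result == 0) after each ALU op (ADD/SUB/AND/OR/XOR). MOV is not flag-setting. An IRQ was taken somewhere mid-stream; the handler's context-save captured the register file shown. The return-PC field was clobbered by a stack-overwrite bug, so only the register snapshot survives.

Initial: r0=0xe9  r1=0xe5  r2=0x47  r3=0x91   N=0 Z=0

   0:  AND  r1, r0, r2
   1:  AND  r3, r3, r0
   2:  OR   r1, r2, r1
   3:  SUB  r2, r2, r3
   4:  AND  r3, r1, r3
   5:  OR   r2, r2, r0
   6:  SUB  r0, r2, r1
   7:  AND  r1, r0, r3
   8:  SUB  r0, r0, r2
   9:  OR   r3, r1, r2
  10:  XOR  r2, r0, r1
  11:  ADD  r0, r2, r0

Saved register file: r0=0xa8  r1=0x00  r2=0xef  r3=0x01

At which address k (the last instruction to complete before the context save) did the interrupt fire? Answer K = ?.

K = 7

after  0: r0=0xe9 r1=0x41 r2=0x47 r3=0x91  N=0 Z=0
after  1: r0=0xe9 r1=0x41 r2=0x47 r3=0x81  N=1 Z=0
after  2: r0=0xe9 r1=0x47 r2=0x47 r3=0x81  N=0 Z=0
after  3: r0=0xe9 r1=0x47 r2=0xc6 r3=0x81  N=1 Z=0
after  4: r0=0xe9 r1=0x47 r2=0xc6 r3=0x01  N=0 Z=0
after  5: r0=0xe9 r1=0x47 r2=0xef r3=0x01  N=1 Z=0
after  6: r0=0xa8 r1=0x47 r2=0xef r3=0x01  N=1 Z=0
after  7: r0=0xa8 r1=0x00 r2=0xef r3=0x01  N=0 Z=1
-- IRQ taken; context saved, return-PC = 8 --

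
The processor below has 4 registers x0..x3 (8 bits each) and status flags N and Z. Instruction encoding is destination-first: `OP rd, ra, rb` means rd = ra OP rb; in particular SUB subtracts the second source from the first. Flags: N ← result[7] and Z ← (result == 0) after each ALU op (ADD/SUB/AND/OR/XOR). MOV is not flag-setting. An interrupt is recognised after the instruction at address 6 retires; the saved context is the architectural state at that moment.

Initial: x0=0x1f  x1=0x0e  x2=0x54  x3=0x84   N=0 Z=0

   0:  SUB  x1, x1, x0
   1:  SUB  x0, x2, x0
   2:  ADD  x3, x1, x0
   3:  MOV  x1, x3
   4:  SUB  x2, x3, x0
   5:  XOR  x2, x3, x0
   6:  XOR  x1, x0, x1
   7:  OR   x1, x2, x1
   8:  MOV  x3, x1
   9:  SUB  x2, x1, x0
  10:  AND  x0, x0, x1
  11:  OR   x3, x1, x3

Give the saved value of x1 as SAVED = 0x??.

after  0: x0=0x1f x1=0xef x2=0x54 x3=0x84  N=1 Z=0
after  1: x0=0x35 x1=0xef x2=0x54 x3=0x84  N=0 Z=0
after  2: x0=0x35 x1=0xef x2=0x54 x3=0x24  N=0 Z=0
after  3: x0=0x35 x1=0x24 x2=0x54 x3=0x24  N=0 Z=0
after  4: x0=0x35 x1=0x24 x2=0xef x3=0x24  N=1 Z=0
after  5: x0=0x35 x1=0x24 x2=0x11 x3=0x24  N=0 Z=0
after  6: x0=0x35 x1=0x11 x2=0x11 x3=0x24  N=0 Z=0
-- IRQ taken; context saved, return-PC = 7 --

SAVED = 0x11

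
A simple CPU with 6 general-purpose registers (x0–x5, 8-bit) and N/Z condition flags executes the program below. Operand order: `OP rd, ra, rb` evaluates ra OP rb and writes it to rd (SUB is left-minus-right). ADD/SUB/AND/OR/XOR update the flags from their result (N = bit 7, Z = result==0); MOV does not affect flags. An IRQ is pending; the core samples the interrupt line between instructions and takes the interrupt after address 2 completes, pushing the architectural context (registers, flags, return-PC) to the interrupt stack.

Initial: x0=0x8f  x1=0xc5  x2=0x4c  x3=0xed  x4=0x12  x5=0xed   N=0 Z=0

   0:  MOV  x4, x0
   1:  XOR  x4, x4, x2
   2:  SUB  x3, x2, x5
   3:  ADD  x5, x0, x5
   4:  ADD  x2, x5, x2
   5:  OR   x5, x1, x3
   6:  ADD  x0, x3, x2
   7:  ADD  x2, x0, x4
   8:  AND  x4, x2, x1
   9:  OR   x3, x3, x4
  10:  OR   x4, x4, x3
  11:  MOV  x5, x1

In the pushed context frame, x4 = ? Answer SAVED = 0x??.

after  0: x0=0x8f x1=0xc5 x2=0x4c x3=0xed x4=0x8f x5=0xed  N=0 Z=0
after  1: x0=0x8f x1=0xc5 x2=0x4c x3=0xed x4=0xc3 x5=0xed  N=1 Z=0
after  2: x0=0x8f x1=0xc5 x2=0x4c x3=0x5f x4=0xc3 x5=0xed  N=0 Z=0
-- IRQ taken; context saved, return-PC = 3 --

SAVED = 0xc3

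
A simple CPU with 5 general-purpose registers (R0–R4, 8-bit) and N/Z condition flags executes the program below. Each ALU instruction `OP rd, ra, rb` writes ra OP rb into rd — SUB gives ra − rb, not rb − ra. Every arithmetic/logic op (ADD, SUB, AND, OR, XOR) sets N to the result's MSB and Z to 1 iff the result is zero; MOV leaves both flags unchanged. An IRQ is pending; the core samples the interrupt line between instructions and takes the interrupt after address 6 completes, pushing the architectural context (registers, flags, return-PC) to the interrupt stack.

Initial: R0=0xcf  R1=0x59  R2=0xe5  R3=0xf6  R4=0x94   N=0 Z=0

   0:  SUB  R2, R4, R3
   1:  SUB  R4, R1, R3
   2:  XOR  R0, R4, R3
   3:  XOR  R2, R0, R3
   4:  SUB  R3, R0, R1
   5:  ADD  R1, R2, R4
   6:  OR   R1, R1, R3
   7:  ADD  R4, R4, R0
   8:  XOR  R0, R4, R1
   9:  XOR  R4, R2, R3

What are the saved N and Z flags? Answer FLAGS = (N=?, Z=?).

FLAGS = (N=1, Z=0)

after  0: R0=0xcf R1=0x59 R2=0x9e R3=0xf6 R4=0x94  N=1 Z=0
after  1: R0=0xcf R1=0x59 R2=0x9e R3=0xf6 R4=0x63  N=0 Z=0
after  2: R0=0x95 R1=0x59 R2=0x9e R3=0xf6 R4=0x63  N=1 Z=0
after  3: R0=0x95 R1=0x59 R2=0x63 R3=0xf6 R4=0x63  N=0 Z=0
after  4: R0=0x95 R1=0x59 R2=0x63 R3=0x3c R4=0x63  N=0 Z=0
after  5: R0=0x95 R1=0xc6 R2=0x63 R3=0x3c R4=0x63  N=1 Z=0
after  6: R0=0x95 R1=0xfe R2=0x63 R3=0x3c R4=0x63  N=1 Z=0
-- IRQ taken; context saved, return-PC = 7 --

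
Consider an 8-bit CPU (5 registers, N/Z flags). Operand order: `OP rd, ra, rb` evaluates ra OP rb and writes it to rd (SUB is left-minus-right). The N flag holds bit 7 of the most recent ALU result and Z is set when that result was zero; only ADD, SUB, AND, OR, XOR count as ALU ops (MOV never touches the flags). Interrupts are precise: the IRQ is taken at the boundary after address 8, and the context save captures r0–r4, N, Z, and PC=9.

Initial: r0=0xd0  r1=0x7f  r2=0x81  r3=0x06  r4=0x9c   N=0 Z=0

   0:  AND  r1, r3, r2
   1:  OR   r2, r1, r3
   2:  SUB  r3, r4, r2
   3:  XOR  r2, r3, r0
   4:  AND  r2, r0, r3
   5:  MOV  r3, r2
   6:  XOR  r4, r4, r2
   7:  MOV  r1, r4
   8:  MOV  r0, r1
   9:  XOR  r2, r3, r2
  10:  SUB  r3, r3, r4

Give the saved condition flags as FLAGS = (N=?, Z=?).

after  0: r0=0xd0 r1=0x00 r2=0x81 r3=0x06 r4=0x9c  N=0 Z=1
after  1: r0=0xd0 r1=0x00 r2=0x06 r3=0x06 r4=0x9c  N=0 Z=0
after  2: r0=0xd0 r1=0x00 r2=0x06 r3=0x96 r4=0x9c  N=1 Z=0
after  3: r0=0xd0 r1=0x00 r2=0x46 r3=0x96 r4=0x9c  N=0 Z=0
after  4: r0=0xd0 r1=0x00 r2=0x90 r3=0x96 r4=0x9c  N=1 Z=0
after  5: r0=0xd0 r1=0x00 r2=0x90 r3=0x90 r4=0x9c  N=1 Z=0
after  6: r0=0xd0 r1=0x00 r2=0x90 r3=0x90 r4=0x0c  N=0 Z=0
after  7: r0=0xd0 r1=0x0c r2=0x90 r3=0x90 r4=0x0c  N=0 Z=0
after  8: r0=0x0c r1=0x0c r2=0x90 r3=0x90 r4=0x0c  N=0 Z=0
-- IRQ taken; context saved, return-PC = 9 --

FLAGS = (N=0, Z=0)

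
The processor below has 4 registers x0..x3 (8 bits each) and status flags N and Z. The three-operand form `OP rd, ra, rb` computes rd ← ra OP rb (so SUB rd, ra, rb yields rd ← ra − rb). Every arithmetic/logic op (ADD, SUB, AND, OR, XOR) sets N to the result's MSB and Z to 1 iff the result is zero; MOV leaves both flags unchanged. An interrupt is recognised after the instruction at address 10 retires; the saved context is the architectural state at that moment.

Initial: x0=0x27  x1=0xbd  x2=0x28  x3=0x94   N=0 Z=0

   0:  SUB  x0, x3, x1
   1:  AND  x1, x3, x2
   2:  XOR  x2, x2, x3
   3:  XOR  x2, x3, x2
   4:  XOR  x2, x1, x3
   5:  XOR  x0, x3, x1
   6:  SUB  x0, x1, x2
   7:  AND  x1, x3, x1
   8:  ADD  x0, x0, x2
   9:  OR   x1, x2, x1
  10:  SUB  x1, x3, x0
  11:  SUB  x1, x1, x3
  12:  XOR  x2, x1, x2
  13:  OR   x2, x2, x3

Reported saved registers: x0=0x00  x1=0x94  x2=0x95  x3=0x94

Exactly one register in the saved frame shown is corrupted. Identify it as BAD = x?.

after  0: x0=0xd7 x1=0xbd x2=0x28 x3=0x94  N=1 Z=0
after  1: x0=0xd7 x1=0x00 x2=0x28 x3=0x94  N=0 Z=1
after  2: x0=0xd7 x1=0x00 x2=0xbc x3=0x94  N=1 Z=0
after  3: x0=0xd7 x1=0x00 x2=0x28 x3=0x94  N=0 Z=0
after  4: x0=0xd7 x1=0x00 x2=0x94 x3=0x94  N=1 Z=0
after  5: x0=0x94 x1=0x00 x2=0x94 x3=0x94  N=1 Z=0
after  6: x0=0x6c x1=0x00 x2=0x94 x3=0x94  N=0 Z=0
after  7: x0=0x6c x1=0x00 x2=0x94 x3=0x94  N=0 Z=1
after  8: x0=0x00 x1=0x00 x2=0x94 x3=0x94  N=0 Z=1
after  9: x0=0x00 x1=0x94 x2=0x94 x3=0x94  N=1 Z=0
after 10: x0=0x00 x1=0x94 x2=0x94 x3=0x94  N=1 Z=0
-- IRQ taken; context saved, return-PC = 11 --
mismatch: x2: reported 0x95 vs actual 0x94

BAD = x2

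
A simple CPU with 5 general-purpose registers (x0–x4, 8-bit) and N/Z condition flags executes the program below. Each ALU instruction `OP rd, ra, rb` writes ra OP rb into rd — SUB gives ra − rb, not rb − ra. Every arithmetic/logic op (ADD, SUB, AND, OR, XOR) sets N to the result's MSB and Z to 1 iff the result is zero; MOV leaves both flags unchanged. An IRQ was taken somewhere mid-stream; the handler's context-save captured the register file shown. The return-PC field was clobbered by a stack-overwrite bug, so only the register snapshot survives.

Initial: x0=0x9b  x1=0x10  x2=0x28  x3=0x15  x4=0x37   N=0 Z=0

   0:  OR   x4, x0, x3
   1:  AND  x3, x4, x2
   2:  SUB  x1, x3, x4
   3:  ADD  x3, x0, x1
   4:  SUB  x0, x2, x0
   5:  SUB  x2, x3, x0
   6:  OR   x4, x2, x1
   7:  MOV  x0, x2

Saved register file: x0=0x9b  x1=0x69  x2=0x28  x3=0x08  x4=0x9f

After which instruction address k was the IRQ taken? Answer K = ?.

after  0: x0=0x9b x1=0x10 x2=0x28 x3=0x15 x4=0x9f  N=1 Z=0
after  1: x0=0x9b x1=0x10 x2=0x28 x3=0x08 x4=0x9f  N=0 Z=0
after  2: x0=0x9b x1=0x69 x2=0x28 x3=0x08 x4=0x9f  N=0 Z=0
-- IRQ taken; context saved, return-PC = 3 --

K = 2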